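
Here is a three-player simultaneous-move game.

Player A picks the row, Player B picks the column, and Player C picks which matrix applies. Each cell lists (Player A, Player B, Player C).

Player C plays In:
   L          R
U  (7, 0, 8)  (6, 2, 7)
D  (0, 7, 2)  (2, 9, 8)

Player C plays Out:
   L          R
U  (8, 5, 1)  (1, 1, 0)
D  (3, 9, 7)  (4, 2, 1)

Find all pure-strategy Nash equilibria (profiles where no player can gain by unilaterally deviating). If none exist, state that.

Player A against (L, In): payoffs 7, 0 → best response U.
Player A against (L, Out): payoffs 8, 3 → best response U.
Player A against (R, In): payoffs 6, 2 → best response U.
Player A against (R, Out): payoffs 1, 4 → best response D.
Player B against (U, In): payoffs 0, 2 → best response R.
Player B against (U, Out): payoffs 5, 1 → best response L.
Player B against (D, In): payoffs 7, 9 → best response R.
Player B against (D, Out): payoffs 9, 2 → best response L.
Player C against (U, L): payoffs 8, 1 → best response In.
Player C against (U, R): payoffs 7, 0 → best response In.
Player C against (D, L): payoffs 2, 7 → best response Out.
Player C against (D, R): payoffs 8, 1 → best response In.
Mutual best responses: (U, R, In).

The unique pure-strategy Nash equilibrium is (U, R, In).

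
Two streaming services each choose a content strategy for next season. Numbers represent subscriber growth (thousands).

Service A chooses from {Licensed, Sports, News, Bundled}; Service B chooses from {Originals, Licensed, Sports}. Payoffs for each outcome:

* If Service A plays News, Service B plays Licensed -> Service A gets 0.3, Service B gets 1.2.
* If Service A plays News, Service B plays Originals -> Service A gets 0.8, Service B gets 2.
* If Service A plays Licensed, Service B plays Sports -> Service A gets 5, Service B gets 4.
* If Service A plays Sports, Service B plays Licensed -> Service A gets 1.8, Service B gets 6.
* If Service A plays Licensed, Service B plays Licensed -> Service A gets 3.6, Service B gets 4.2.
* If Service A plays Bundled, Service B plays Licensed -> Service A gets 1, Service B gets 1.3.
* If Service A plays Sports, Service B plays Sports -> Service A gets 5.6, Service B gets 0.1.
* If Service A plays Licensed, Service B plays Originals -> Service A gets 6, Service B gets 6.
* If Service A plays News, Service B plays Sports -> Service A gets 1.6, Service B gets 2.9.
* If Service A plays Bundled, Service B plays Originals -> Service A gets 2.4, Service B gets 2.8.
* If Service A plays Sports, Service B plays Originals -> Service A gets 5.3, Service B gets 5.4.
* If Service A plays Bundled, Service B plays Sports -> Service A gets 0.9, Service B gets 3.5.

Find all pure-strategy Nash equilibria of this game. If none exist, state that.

Pure NE: (Licensed, Originals)

(Licensed, Originals): Service A gets 6, best alternative 5.3; Service B gets 6, best alternative 4.2. No profitable deviation — NE.
(Licensed, Licensed): Service B can switch to Originals (4.2 → 6). Not NE.
(Licensed, Sports): Service A can switch to Sports (5 → 5.6). Not NE.
(Sports, Originals): Service A can switch to Licensed (5.3 → 6). Not NE.
(Sports, Licensed): Service A can switch to Licensed (1.8 → 3.6). Not NE.
(Sports, Sports): Service B can switch to Originals (0.1 → 5.4). Not NE.
(News, Originals): Service A can switch to Licensed (0.8 → 6). Not NE.
(News, Licensed): Service A can switch to Licensed (0.3 → 3.6). Not NE.
(News, Sports): Service A can switch to Licensed (1.6 → 5). Not NE.
(Bundled, Originals): Service A can switch to Licensed (2.4 → 6). Not NE.
(Bundled, Licensed): Service A can switch to Licensed (1 → 3.6). Not NE.
(Bundled, Sports): Service A can switch to Licensed (0.9 → 5). Not NE.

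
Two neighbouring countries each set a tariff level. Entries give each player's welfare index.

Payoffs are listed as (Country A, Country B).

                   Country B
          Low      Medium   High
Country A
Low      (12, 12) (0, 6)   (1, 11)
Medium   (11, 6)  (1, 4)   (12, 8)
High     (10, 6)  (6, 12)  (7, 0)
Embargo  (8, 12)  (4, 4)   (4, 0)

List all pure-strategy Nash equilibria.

Check each profile: it is a Nash equilibrium iff no player can strictly gain by switching unilaterally.
(Low, Low): Country A gets 12, best alternative 11; Country B gets 12, best alternative 11. No profitable deviation — NE.
(Low, Medium): Country A can switch to Medium (0 → 1). Not NE.
(Low, High): Country A can switch to Medium (1 → 12). Not NE.
(Medium, Low): Country A can switch to Low (11 → 12). Not NE.
(Medium, Medium): Country A can switch to High (1 → 6). Not NE.
(Medium, High): Country A gets 12, best alternative 7; Country B gets 8, best alternative 6. No profitable deviation — NE.
(High, Low): Country A can switch to Low (10 → 12). Not NE.
(High, Medium): Country A gets 6, best alternative 4; Country B gets 12, best alternative 6. No profitable deviation — NE.
(High, High): Country A can switch to Medium (7 → 12). Not NE.
(The remaining 3 profiles each have a profitable deviation by the same check.)

(Low, Low); (Medium, High); (High, Medium)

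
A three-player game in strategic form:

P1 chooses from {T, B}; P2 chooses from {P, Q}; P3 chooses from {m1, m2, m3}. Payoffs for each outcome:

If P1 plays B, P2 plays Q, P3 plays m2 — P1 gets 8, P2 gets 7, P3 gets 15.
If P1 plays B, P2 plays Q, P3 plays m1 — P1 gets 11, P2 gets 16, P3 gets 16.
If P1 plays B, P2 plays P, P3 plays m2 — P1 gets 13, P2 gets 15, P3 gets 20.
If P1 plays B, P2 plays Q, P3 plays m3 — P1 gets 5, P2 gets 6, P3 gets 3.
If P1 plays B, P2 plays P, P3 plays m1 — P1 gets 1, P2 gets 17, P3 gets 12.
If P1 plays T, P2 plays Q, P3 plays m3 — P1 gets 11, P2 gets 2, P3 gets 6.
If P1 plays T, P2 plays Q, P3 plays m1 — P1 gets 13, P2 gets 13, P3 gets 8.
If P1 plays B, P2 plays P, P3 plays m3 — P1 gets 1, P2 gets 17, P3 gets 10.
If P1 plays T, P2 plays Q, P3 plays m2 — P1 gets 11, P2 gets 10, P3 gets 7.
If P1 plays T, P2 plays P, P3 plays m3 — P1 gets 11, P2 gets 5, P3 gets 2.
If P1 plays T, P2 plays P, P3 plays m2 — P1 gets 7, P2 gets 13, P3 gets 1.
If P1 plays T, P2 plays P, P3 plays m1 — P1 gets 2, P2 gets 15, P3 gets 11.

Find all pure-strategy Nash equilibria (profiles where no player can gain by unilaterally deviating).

(T, P, m1): P1 gets 2, best alternative 1; P2 gets 15, best alternative 13; P3 gets 11, best alternative 2. No profitable deviation — NE.
(T, P, m2): P1 can switch to B (7 → 13). Not NE.
(T, P, m3): P3 can switch to m1 (2 → 11). Not NE.
(T, Q, m1): P2 can switch to P (13 → 15). Not NE.
(T, Q, m2): P2 can switch to P (10 → 13). Not NE.
(T, Q, m3): P2 can switch to P (2 → 5). Not NE.
(B, P, m1): P1 can switch to T (1 → 2). Not NE.
(B, P, m2): P1 gets 13, best alternative 7; P2 gets 15, best alternative 7; P3 gets 20, best alternative 12. No profitable deviation — NE.
(B, P, m3): P1 can switch to T (1 → 11). Not NE.
(B, Q, m1): P1 can switch to T (11 → 13). Not NE.
(B, Q, m2): P1 can switch to T (8 → 11). Not NE.
(B, Q, m3): P1 can switch to T (5 → 11). Not NE.

The pure Nash equilibria are (T, P, m1); (B, P, m2).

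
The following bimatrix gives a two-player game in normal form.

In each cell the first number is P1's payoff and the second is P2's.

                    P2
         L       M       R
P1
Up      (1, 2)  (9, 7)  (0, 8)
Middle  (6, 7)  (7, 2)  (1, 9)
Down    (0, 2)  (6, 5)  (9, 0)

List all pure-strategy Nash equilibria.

(Up, L): P1 can switch to Middle (1 → 6). Not NE.
(Up, M): P2 can switch to R (7 → 8). Not NE.
(Up, R): P1 can switch to Middle (0 → 1). Not NE.
(Middle, L): P2 can switch to R (7 → 9). Not NE.
(Middle, M): P1 can switch to Up (7 → 9). Not NE.
(Middle, R): P1 can switch to Down (1 → 9). Not NE.
(Down, L): P1 can switch to Up (0 → 1). Not NE.
(Down, M): P1 can switch to Up (6 → 9). Not NE.
(Down, R): P2 can switch to L (0 → 2). Not NE.

This game has no pure Nash equilibrium.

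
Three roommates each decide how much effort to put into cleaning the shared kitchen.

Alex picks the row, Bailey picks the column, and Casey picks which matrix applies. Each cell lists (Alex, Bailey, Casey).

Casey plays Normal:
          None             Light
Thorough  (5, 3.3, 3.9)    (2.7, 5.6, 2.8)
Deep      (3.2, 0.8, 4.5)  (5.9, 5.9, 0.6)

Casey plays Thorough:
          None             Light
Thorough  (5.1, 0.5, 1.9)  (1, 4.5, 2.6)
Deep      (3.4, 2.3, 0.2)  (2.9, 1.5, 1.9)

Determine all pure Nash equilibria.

Alex against (None, Normal): payoffs 5, 3.2 → best response Thorough.
Alex against (None, Thorough): payoffs 5.1, 3.4 → best response Thorough.
Alex against (Light, Normal): payoffs 2.7, 5.9 → best response Deep.
Alex against (Light, Thorough): payoffs 1, 2.9 → best response Deep.
Bailey against (Thorough, Normal): payoffs 3.3, 5.6 → best response Light.
Bailey against (Thorough, Thorough): payoffs 0.5, 4.5 → best response Light.
Bailey against (Deep, Normal): payoffs 0.8, 5.9 → best response Light.
Bailey against (Deep, Thorough): payoffs 2.3, 1.5 → best response None.
Casey against (Thorough, None): payoffs 3.9, 1.9 → best response Normal.
Casey against (Thorough, Light): payoffs 2.8, 2.6 → best response Normal.
Casey against (Deep, None): payoffs 4.5, 0.2 → best response Normal.
Casey against (Deep, Light): payoffs 0.6, 1.9 → best response Thorough.
No profile is a mutual best response for all players.

This game has no pure Nash equilibrium.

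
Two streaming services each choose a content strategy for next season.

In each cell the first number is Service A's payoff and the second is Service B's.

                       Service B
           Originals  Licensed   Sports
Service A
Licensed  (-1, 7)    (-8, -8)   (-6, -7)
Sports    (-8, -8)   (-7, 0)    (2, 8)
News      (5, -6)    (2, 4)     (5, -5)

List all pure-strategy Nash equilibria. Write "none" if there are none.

Pure NE: (News, Licensed)

Check each profile: it is a Nash equilibrium iff no player can strictly gain by switching unilaterally.
(Licensed, Originals): Service A can switch to News (-1 → 5). Not NE.
(Licensed, Licensed): Service A can switch to Sports (-8 → -7). Not NE.
(Licensed, Sports): Service A can switch to Sports (-6 → 2). Not NE.
(Sports, Originals): Service A can switch to Licensed (-8 → -1). Not NE.
(Sports, Licensed): Service A can switch to News (-7 → 2). Not NE.
(Sports, Sports): Service A can switch to News (2 → 5). Not NE.
(News, Originals): Service B can switch to Licensed (-6 → 4). Not NE.
(News, Licensed): Service A gets 2, best alternative -7; Service B gets 4, best alternative -5. No profitable deviation — NE.
(News, Sports): Service B can switch to Licensed (-5 → 4). Not NE.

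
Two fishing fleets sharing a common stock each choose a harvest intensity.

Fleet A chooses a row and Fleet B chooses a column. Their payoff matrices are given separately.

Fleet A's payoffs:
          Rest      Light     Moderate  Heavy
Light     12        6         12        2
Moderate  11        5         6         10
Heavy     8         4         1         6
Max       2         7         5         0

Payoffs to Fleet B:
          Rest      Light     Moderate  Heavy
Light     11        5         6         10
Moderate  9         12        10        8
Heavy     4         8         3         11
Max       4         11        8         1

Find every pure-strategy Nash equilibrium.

The pure Nash equilibria are (Light, Rest); (Max, Light).

Fleet A against Rest: payoffs 12, 11, 8, 2 → best response Light.
Fleet A against Light: payoffs 6, 5, 4, 7 → best response Max.
Fleet A against Moderate: payoffs 12, 6, 1, 5 → best response Light.
Fleet A against Heavy: payoffs 2, 10, 6, 0 → best response Moderate.
Fleet B against Light: payoffs 11, 5, 6, 10 → best response Rest.
Fleet B against Moderate: payoffs 9, 12, 10, 8 → best response Light.
Fleet B against Heavy: payoffs 4, 8, 3, 11 → best response Heavy.
Fleet B against Max: payoffs 4, 11, 8, 1 → best response Light.
Mutual best responses: (Light, Rest); (Max, Light).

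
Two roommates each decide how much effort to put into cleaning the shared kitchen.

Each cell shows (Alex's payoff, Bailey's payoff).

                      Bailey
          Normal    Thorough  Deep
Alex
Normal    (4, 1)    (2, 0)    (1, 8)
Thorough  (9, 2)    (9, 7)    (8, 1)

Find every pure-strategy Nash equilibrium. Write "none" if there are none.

(Normal, Normal): Alex can switch to Thorough (4 → 9). Not NE.
(Normal, Thorough): Alex can switch to Thorough (2 → 9). Not NE.
(Normal, Deep): Alex can switch to Thorough (1 → 8). Not NE.
(Thorough, Normal): Bailey can switch to Thorough (2 → 7). Not NE.
(Thorough, Thorough): Alex gets 9, best alternative 2; Bailey gets 7, best alternative 2. No profitable deviation — NE.
(Thorough, Deep): Bailey can switch to Normal (1 → 2). Not NE.

(Thorough, Thorough)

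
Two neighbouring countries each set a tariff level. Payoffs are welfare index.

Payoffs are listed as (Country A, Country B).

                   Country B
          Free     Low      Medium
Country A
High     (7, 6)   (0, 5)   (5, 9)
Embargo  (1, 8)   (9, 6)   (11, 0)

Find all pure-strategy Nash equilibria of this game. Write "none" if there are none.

(High, Free): Country B can switch to Medium (6 → 9). Not NE.
(High, Low): Country A can switch to Embargo (0 → 9). Not NE.
(High, Medium): Country A can switch to Embargo (5 → 11). Not NE.
(Embargo, Free): Country A can switch to High (1 → 7). Not NE.
(Embargo, Low): Country B can switch to Free (6 → 8). Not NE.
(Embargo, Medium): Country B can switch to Free (0 → 8). Not NE.

There is no pure-strategy Nash equilibrium.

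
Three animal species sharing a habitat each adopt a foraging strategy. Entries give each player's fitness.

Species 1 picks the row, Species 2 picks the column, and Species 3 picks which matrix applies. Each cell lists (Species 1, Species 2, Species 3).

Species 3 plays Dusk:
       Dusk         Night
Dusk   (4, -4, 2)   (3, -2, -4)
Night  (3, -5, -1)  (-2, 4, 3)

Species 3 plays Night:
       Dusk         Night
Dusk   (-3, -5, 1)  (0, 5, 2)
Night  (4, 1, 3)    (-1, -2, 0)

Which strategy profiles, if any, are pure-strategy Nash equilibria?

The pure Nash equilibria are (Dusk, Night, Night) and (Night, Dusk, Night).

For each player, find the best response to each opponent profile; mutual best responses are the pure NE.
Species 1 against (Dusk, Dusk): payoffs 4, 3 → best response Dusk.
Species 1 against (Dusk, Night): payoffs -3, 4 → best response Night.
Species 1 against (Night, Dusk): payoffs 3, -2 → best response Dusk.
Species 1 against (Night, Night): payoffs 0, -1 → best response Dusk.
Species 2 against (Dusk, Dusk): payoffs -4, -2 → best response Night.
Species 2 against (Dusk, Night): payoffs -5, 5 → best response Night.
Species 2 against (Night, Dusk): payoffs -5, 4 → best response Night.
Species 2 against (Night, Night): payoffs 1, -2 → best response Dusk.
Species 3 against (Dusk, Dusk): payoffs 2, 1 → best response Dusk.
Species 3 against (Dusk, Night): payoffs -4, 2 → best response Night.
Species 3 against (Night, Dusk): payoffs -1, 3 → best response Night.
Species 3 against (Night, Night): payoffs 3, 0 → best response Dusk.
Mutual best responses: (Dusk, Night, Night); (Night, Dusk, Night).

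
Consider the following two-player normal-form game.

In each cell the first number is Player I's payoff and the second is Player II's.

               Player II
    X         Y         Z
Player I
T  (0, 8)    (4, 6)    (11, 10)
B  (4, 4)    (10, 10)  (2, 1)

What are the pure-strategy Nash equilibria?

The pure Nash equilibria are (T, Z); (B, Y).

Player I against X: payoffs 0, 4 → best response B.
Player I against Y: payoffs 4, 10 → best response B.
Player I against Z: payoffs 11, 2 → best response T.
Player II against T: payoffs 8, 6, 10 → best response Z.
Player II against B: payoffs 4, 10, 1 → best response Y.
Mutual best responses: (T, Z); (B, Y).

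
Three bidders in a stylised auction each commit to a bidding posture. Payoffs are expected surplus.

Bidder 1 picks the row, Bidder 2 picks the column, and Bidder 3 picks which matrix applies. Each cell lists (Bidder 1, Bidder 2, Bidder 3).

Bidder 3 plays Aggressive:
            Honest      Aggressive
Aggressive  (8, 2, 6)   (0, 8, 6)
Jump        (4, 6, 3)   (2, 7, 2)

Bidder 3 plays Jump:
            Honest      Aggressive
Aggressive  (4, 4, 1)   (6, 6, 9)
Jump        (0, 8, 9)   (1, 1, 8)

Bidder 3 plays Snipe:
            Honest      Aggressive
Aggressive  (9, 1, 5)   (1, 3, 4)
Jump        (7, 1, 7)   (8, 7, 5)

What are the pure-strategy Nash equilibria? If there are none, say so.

(Aggressive, Honest, Aggressive): Bidder 2 can switch to Aggressive (2 → 8). Not NE.
(Aggressive, Honest, Jump): Bidder 2 can switch to Aggressive (4 → 6). Not NE.
(Aggressive, Honest, Snipe): Bidder 2 can switch to Aggressive (1 → 3). Not NE.
(Aggressive, Aggressive, Aggressive): Bidder 1 can switch to Jump (0 → 2). Not NE.
(Aggressive, Aggressive, Jump): Bidder 1 gets 6, best alternative 1; Bidder 2 gets 6, best alternative 4; Bidder 3 gets 9, best alternative 6. No profitable deviation — NE.
(Aggressive, Aggressive, Snipe): Bidder 1 can switch to Jump (1 → 8). Not NE.
(Jump, Honest, Aggressive): Bidder 1 can switch to Aggressive (4 → 8). Not NE.
(Jump, Honest, Jump): Bidder 1 can switch to Aggressive (0 → 4). Not NE.
(Jump, Honest, Snipe): Bidder 1 can switch to Aggressive (7 → 9). Not NE.
(The remaining 3 profiles each have a profitable deviation by the same check.)

The unique pure-strategy Nash equilibrium is (Aggressive, Aggressive, Jump).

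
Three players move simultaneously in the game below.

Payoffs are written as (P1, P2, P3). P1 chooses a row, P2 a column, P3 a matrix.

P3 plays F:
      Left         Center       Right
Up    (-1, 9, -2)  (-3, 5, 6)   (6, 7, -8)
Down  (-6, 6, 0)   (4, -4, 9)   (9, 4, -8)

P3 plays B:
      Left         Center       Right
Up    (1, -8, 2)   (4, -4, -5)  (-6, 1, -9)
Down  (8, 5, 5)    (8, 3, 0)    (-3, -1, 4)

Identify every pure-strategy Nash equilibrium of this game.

Mark each player's best response to every combination of opponents' strategies; a profile where every player is best-responding is a pure Nash equilibrium.
P1 against (Left, F): payoffs -1, -6 → best response Up.
P1 against (Left, B): payoffs 1, 8 → best response Down.
P1 against (Center, F): payoffs -3, 4 → best response Down.
P1 against (Center, B): payoffs 4, 8 → best response Down.
P1 against (Right, F): payoffs 6, 9 → best response Down.
P1 against (Right, B): payoffs -6, -3 → best response Down.
P2 against (Up, F): payoffs 9, 5, 7 → best response Left.
P2 against (Up, B): payoffs -8, -4, 1 → best response Right.
P2 against (Down, F): payoffs 6, -4, 4 → best response Left.
P2 against (Down, B): payoffs 5, 3, -1 → best response Left.
P3 against (Up, Left): payoffs -2, 2 → best response B.
P3 against (Up, Center): payoffs 6, -5 → best response F.
P3 against (Up, Right): payoffs -8, -9 → best response F.
P3 against (Down, Left): payoffs 0, 5 → best response B.
P3 against (Down, Center): payoffs 9, 0 → best response F.
P3 against (Down, Right): payoffs -8, 4 → best response B.
Mutual best responses: (Down, Left, B).

(Down, Left, B)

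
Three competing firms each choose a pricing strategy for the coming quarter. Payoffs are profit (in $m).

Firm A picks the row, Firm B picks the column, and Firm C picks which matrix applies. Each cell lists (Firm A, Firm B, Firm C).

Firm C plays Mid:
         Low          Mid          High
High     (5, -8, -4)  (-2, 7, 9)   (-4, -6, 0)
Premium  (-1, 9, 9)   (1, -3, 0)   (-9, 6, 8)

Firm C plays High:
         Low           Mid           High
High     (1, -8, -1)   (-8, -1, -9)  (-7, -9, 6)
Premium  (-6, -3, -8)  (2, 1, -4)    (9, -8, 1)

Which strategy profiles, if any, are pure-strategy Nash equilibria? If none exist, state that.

For each player, find the best response to each opponent profile; mutual best responses are the pure NE.
Firm A against (Low, Mid): payoffs 5, -1 → best response High.
Firm A against (Low, High): payoffs 1, -6 → best response High.
Firm A against (Mid, Mid): payoffs -2, 1 → best response Premium.
Firm A against (Mid, High): payoffs -8, 2 → best response Premium.
Firm A against (High, Mid): payoffs -4, -9 → best response High.
Firm A against (High, High): payoffs -7, 9 → best response Premium.
Firm B against (High, Mid): payoffs -8, 7, -6 → best response Mid.
Firm B against (High, High): payoffs -8, -1, -9 → best response Mid.
Firm B against (Premium, Mid): payoffs 9, -3, 6 → best response Low.
Firm B against (Premium, High): payoffs -3, 1, -8 → best response Mid.
Firm C against (High, Low): payoffs -4, -1 → best response High.
Firm C against (High, Mid): payoffs 9, -9 → best response Mid.
Firm C against (High, High): payoffs 0, 6 → best response High.
Firm C against (Premium, Low): payoffs 9, -8 → best response Mid.
Firm C against (Premium, Mid): payoffs 0, -4 → best response Mid.
Firm C against (Premium, High): payoffs 8, 1 → best response Mid.
No profile is a mutual best response for all players.

This game has no pure Nash equilibrium.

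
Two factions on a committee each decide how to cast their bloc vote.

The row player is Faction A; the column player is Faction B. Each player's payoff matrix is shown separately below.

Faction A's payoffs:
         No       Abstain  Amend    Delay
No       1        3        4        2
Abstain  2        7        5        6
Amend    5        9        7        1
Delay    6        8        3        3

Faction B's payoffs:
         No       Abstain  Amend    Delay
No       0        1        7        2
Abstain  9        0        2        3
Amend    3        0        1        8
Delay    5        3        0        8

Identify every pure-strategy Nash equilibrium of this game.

Faction A against No: payoffs 1, 2, 5, 6 → best response Delay.
Faction A against Abstain: payoffs 3, 7, 9, 8 → best response Amend.
Faction A against Amend: payoffs 4, 5, 7, 3 → best response Amend.
Faction A against Delay: payoffs 2, 6, 1, 3 → best response Abstain.
Faction B against No: payoffs 0, 1, 7, 2 → best response Amend.
Faction B against Abstain: payoffs 9, 0, 2, 3 → best response No.
Faction B against Amend: payoffs 3, 0, 1, 8 → best response Delay.
Faction B against Delay: payoffs 5, 3, 0, 8 → best response Delay.
No profile is a mutual best response for all players.

There is no pure-strategy Nash equilibrium.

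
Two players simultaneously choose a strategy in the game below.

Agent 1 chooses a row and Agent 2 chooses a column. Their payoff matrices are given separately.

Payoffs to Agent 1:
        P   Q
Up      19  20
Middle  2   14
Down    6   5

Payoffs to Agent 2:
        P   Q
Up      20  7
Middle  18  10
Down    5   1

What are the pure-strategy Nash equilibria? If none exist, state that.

For each strategy profile, look for a profitable unilateral deviation.
(Up, P): Agent 1 gets 19, best alternative 6; Agent 2 gets 20, best alternative 7. No profitable deviation — NE.
(Up, Q): Agent 2 can switch to P (7 → 20). Not NE.
(Middle, P): Agent 1 can switch to Up (2 → 19). Not NE.
(Middle, Q): Agent 1 can switch to Up (14 → 20). Not NE.
(Down, P): Agent 1 can switch to Up (6 → 19). Not NE.
(Down, Q): Agent 1 can switch to Up (5 → 20). Not NE.

The unique pure-strategy Nash equilibrium is (Up, P).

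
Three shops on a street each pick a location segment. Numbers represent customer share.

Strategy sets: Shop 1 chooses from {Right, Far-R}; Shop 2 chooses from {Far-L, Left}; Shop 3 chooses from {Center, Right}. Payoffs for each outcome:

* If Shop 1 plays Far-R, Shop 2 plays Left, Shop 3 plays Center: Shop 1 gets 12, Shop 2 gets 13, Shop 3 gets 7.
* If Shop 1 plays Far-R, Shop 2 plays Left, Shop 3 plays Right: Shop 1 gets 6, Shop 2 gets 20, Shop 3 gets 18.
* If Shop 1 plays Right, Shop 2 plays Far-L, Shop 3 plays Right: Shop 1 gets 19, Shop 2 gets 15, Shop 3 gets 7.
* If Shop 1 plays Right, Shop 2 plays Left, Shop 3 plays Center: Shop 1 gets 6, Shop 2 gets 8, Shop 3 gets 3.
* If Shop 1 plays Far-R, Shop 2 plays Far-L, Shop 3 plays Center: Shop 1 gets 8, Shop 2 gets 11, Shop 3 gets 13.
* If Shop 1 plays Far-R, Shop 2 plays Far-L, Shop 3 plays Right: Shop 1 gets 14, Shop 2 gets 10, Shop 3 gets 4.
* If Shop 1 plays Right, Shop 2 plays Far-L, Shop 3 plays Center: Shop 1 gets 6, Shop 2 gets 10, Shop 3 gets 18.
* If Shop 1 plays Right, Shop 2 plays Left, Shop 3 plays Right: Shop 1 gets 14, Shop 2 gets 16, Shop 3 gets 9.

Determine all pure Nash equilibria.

Check each profile: it is a Nash equilibrium iff no player can strictly gain by switching unilaterally.
(Right, Far-L, Center): Shop 1 can switch to Far-R (6 → 8). Not NE.
(Right, Far-L, Right): Shop 2 can switch to Left (15 → 16). Not NE.
(Right, Left, Center): Shop 1 can switch to Far-R (6 → 12). Not NE.
(Right, Left, Right): Shop 1 gets 14, best alternative 6; Shop 2 gets 16, best alternative 15; Shop 3 gets 9, best alternative 3. No profitable deviation — NE.
(Far-R, Far-L, Center): Shop 2 can switch to Left (11 → 13). Not NE.
(Far-R, Far-L, Right): Shop 1 can switch to Right (14 → 19). Not NE.
(Far-R, Left, Center): Shop 3 can switch to Right (7 → 18). Not NE.
(The remaining 1 profile has a profitable deviation by the same check.)

(Right, Left, Right)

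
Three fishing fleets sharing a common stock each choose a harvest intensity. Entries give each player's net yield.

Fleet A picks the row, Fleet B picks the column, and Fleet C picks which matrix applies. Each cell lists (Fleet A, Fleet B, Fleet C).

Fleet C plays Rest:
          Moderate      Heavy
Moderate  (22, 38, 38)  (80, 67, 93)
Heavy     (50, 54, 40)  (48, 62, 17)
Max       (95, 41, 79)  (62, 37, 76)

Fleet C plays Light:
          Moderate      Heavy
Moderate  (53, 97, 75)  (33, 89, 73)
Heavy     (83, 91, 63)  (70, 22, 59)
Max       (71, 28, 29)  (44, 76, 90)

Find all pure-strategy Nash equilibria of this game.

Fleet A against (Moderate, Rest): payoffs 22, 50, 95 → best response Max.
Fleet A against (Moderate, Light): payoffs 53, 83, 71 → best response Heavy.
Fleet A against (Heavy, Rest): payoffs 80, 48, 62 → best response Moderate.
Fleet A against (Heavy, Light): payoffs 33, 70, 44 → best response Heavy.
Fleet B against (Moderate, Rest): payoffs 38, 67 → best response Heavy.
Fleet B against (Moderate, Light): payoffs 97, 89 → best response Moderate.
Fleet B against (Heavy, Rest): payoffs 54, 62 → best response Heavy.
Fleet B against (Heavy, Light): payoffs 91, 22 → best response Moderate.
Fleet B against (Max, Rest): payoffs 41, 37 → best response Moderate.
Fleet B against (Max, Light): payoffs 28, 76 → best response Heavy.
Fleet C against (Moderate, Moderate): payoffs 38, 75 → best response Light.
Fleet C against (Moderate, Heavy): payoffs 93, 73 → best response Rest.
Fleet C against (Heavy, Moderate): payoffs 40, 63 → best response Light.
Fleet C against (Heavy, Heavy): payoffs 17, 59 → best response Light.
Fleet C against (Max, Moderate): payoffs 79, 29 → best response Rest.
Fleet C against (Max, Heavy): payoffs 76, 90 → best response Light.
Mutual best responses: (Moderate, Heavy, Rest); (Heavy, Moderate, Light); (Max, Moderate, Rest).

Pure-strategy Nash equilibria: (Moderate, Heavy, Rest) and (Heavy, Moderate, Light) and (Max, Moderate, Rest)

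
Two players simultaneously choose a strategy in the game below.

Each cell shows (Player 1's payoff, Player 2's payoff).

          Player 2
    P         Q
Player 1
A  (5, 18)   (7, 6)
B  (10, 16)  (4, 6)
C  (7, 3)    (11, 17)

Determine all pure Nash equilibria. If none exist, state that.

Pure-strategy Nash equilibria: (B, P) and (C, Q)

(A, P): Player 1 can switch to B (5 → 10). Not NE.
(A, Q): Player 1 can switch to C (7 → 11). Not NE.
(B, P): Player 1 gets 10, best alternative 7; Player 2 gets 16, best alternative 6. No profitable deviation — NE.
(B, Q): Player 1 can switch to A (4 → 7). Not NE.
(C, P): Player 1 can switch to B (7 → 10). Not NE.
(C, Q): Player 1 gets 11, best alternative 7; Player 2 gets 17, best alternative 3. No profitable deviation — NE.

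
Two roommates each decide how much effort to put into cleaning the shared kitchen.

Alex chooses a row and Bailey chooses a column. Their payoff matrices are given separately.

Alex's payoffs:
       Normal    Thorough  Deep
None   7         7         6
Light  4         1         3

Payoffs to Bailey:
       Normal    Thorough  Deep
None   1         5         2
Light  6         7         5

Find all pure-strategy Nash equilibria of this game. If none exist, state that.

The unique pure-strategy Nash equilibrium is (None, Thorough).

For each player, find the best response to each opponent profile; mutual best responses are the pure NE.
Alex against Normal: payoffs 7, 4 → best response None.
Alex against Thorough: payoffs 7, 1 → best response None.
Alex against Deep: payoffs 6, 3 → best response None.
Bailey against None: payoffs 1, 5, 2 → best response Thorough.
Bailey against Light: payoffs 6, 7, 5 → best response Thorough.
Mutual best responses: (None, Thorough).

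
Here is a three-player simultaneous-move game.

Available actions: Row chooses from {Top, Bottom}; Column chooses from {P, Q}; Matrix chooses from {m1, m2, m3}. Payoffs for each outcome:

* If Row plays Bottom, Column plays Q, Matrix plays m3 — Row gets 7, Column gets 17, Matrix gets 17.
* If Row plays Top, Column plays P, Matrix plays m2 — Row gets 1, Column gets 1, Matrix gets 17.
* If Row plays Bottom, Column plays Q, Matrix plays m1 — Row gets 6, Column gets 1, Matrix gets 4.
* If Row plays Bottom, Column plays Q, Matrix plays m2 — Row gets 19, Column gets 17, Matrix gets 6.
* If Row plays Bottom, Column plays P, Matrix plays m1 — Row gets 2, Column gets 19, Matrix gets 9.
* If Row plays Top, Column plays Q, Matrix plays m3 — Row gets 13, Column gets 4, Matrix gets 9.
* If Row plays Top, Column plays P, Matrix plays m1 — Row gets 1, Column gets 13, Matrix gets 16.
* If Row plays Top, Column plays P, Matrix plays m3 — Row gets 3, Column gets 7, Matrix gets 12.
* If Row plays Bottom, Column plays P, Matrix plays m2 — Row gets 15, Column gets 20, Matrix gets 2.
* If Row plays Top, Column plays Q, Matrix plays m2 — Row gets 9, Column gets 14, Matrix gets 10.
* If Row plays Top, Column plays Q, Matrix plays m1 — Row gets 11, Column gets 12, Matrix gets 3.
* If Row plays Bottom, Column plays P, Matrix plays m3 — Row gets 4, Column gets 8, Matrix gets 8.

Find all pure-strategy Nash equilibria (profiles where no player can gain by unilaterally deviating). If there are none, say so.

Row against (P, m1): payoffs 1, 2 → best response Bottom.
Row against (P, m2): payoffs 1, 15 → best response Bottom.
Row against (P, m3): payoffs 3, 4 → best response Bottom.
Row against (Q, m1): payoffs 11, 6 → best response Top.
Row against (Q, m2): payoffs 9, 19 → best response Bottom.
Row against (Q, m3): payoffs 13, 7 → best response Top.
Column against (Top, m1): payoffs 13, 12 → best response P.
Column against (Top, m2): payoffs 1, 14 → best response Q.
Column against (Top, m3): payoffs 7, 4 → best response P.
Column against (Bottom, m1): payoffs 19, 1 → best response P.
Column against (Bottom, m2): payoffs 20, 17 → best response P.
Column against (Bottom, m3): payoffs 8, 17 → best response Q.
Matrix against (Top, P): payoffs 16, 17, 12 → best response m2.
Matrix against (Top, Q): payoffs 3, 10, 9 → best response m2.
Matrix against (Bottom, P): payoffs 9, 2, 8 → best response m1.
Matrix against (Bottom, Q): payoffs 4, 6, 17 → best response m3.
Mutual best responses: (Bottom, P, m1).

Pure NE: (Bottom, P, m1)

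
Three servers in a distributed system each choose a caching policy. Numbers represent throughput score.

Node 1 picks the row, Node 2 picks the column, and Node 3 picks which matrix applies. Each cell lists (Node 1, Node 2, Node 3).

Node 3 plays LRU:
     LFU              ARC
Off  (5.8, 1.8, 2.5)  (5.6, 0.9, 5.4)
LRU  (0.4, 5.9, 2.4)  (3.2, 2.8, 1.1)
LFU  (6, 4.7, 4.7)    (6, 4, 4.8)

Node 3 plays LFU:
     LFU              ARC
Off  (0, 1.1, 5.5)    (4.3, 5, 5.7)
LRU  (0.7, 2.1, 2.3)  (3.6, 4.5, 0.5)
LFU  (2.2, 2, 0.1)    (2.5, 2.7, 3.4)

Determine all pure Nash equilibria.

Pure-strategy Nash equilibria: (Off, ARC, LFU) and (LFU, LFU, LRU)

(Off, LFU, LRU): Node 1 can switch to LFU (5.8 → 6). Not NE.
(Off, LFU, LFU): Node 1 can switch to LRU (0 → 0.7). Not NE.
(Off, ARC, LRU): Node 1 can switch to LFU (5.6 → 6). Not NE.
(Off, ARC, LFU): Node 1 gets 4.3, best alternative 3.6; Node 2 gets 5, best alternative 1.1; Node 3 gets 5.7, best alternative 5.4. No profitable deviation — NE.
(LRU, LFU, LRU): Node 1 can switch to Off (0.4 → 5.8). Not NE.
(LRU, LFU, LFU): Node 1 can switch to LFU (0.7 → 2.2). Not NE.
(LRU, ARC, LRU): Node 1 can switch to Off (3.2 → 5.6). Not NE.
(LRU, ARC, LFU): Node 1 can switch to Off (3.6 → 4.3). Not NE.
(LFU, LFU, LRU): Node 1 gets 6, best alternative 5.8; Node 2 gets 4.7, best alternative 4; Node 3 gets 4.7, best alternative 0.1. No profitable deviation — NE.
(LFU, LFU, LFU): Node 2 can switch to ARC (2 → 2.7). Not NE.
(The remaining 2 profiles each have a profitable deviation by the same check.)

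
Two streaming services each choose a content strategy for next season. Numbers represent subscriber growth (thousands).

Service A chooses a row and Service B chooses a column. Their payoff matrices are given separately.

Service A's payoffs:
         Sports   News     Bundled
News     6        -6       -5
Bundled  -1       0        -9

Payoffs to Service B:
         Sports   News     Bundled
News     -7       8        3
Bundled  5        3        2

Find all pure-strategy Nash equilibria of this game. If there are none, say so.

none

(News, Sports): Service B can switch to News (-7 → 8). Not NE.
(News, News): Service A can switch to Bundled (-6 → 0). Not NE.
(News, Bundled): Service B can switch to News (3 → 8). Not NE.
(Bundled, Sports): Service A can switch to News (-1 → 6). Not NE.
(Bundled, News): Service B can switch to Sports (3 → 5). Not NE.
(Bundled, Bundled): Service A can switch to News (-9 → -5). Not NE.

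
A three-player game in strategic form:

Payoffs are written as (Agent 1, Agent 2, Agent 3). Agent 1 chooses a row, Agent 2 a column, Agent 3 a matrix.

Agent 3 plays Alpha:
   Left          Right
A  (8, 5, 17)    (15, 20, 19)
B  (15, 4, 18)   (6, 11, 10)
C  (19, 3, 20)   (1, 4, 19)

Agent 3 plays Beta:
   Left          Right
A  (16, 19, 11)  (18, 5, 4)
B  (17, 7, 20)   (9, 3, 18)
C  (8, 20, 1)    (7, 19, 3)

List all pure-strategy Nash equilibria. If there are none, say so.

Pure-strategy Nash equilibria: (A, Right, Alpha), (B, Left, Beta)

Agent 1 against (Left, Alpha): payoffs 8, 15, 19 → best response C.
Agent 1 against (Left, Beta): payoffs 16, 17, 8 → best response B.
Agent 1 against (Right, Alpha): payoffs 15, 6, 1 → best response A.
Agent 1 against (Right, Beta): payoffs 18, 9, 7 → best response A.
Agent 2 against (A, Alpha): payoffs 5, 20 → best response Right.
Agent 2 against (A, Beta): payoffs 19, 5 → best response Left.
Agent 2 against (B, Alpha): payoffs 4, 11 → best response Right.
Agent 2 against (B, Beta): payoffs 7, 3 → best response Left.
Agent 2 against (C, Alpha): payoffs 3, 4 → best response Right.
Agent 2 against (C, Beta): payoffs 20, 19 → best response Left.
Agent 3 against (A, Left): payoffs 17, 11 → best response Alpha.
Agent 3 against (A, Right): payoffs 19, 4 → best response Alpha.
Agent 3 against (B, Left): payoffs 18, 20 → best response Beta.
Agent 3 against (B, Right): payoffs 10, 18 → best response Beta.
Agent 3 against (C, Left): payoffs 20, 1 → best response Alpha.
Agent 3 against (C, Right): payoffs 19, 3 → best response Alpha.
Mutual best responses: (A, Right, Alpha); (B, Left, Beta).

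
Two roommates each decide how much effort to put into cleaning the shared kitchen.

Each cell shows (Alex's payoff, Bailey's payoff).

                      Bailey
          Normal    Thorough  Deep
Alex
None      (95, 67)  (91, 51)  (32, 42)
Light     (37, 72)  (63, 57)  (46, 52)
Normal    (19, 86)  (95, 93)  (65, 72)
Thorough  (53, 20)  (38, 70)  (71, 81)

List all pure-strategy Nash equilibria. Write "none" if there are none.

The pure Nash equilibria are (None, Normal); (Normal, Thorough); (Thorough, Deep).

Alex against Normal: payoffs 95, 37, 19, 53 → best response None.
Alex against Thorough: payoffs 91, 63, 95, 38 → best response Normal.
Alex against Deep: payoffs 32, 46, 65, 71 → best response Thorough.
Bailey against None: payoffs 67, 51, 42 → best response Normal.
Bailey against Light: payoffs 72, 57, 52 → best response Normal.
Bailey against Normal: payoffs 86, 93, 72 → best response Thorough.
Bailey against Thorough: payoffs 20, 70, 81 → best response Deep.
Mutual best responses: (None, Normal); (Normal, Thorough); (Thorough, Deep).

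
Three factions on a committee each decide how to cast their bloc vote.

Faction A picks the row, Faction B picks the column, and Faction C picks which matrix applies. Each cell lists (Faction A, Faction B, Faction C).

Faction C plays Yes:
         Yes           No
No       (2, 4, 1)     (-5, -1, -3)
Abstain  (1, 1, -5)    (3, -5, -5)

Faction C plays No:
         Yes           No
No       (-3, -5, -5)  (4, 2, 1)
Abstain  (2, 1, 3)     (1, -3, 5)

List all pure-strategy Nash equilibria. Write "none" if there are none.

(No, Yes, Yes); (No, No, No); (Abstain, Yes, No)

(No, Yes, Yes): Faction A gets 2, best alternative 1; Faction B gets 4, best alternative -1; Faction C gets 1, best alternative -5. No profitable deviation — NE.
(No, Yes, No): Faction A can switch to Abstain (-3 → 2). Not NE.
(No, No, Yes): Faction A can switch to Abstain (-5 → 3). Not NE.
(No, No, No): Faction A gets 4, best alternative 1; Faction B gets 2, best alternative -5; Faction C gets 1, best alternative -3. No profitable deviation — NE.
(Abstain, Yes, Yes): Faction A can switch to No (1 → 2). Not NE.
(Abstain, Yes, No): Faction A gets 2, best alternative -3; Faction B gets 1, best alternative -3; Faction C gets 3, best alternative -5. No profitable deviation — NE.
(Abstain, No, Yes): Faction B can switch to Yes (-5 → 1). Not NE.
(Abstain, No, No): Faction A can switch to No (1 → 4). Not NE.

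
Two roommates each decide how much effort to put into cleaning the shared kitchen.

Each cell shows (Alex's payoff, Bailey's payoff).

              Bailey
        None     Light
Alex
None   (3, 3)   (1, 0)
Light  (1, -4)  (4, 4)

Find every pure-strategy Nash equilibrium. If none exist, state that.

Pure-strategy Nash equilibria: (None, None) and (Light, Light)

Alex against None: payoffs 3, 1 → best response None.
Alex against Light: payoffs 1, 4 → best response Light.
Bailey against None: payoffs 3, 0 → best response None.
Bailey against Light: payoffs -4, 4 → best response Light.
Mutual best responses: (None, None); (Light, Light).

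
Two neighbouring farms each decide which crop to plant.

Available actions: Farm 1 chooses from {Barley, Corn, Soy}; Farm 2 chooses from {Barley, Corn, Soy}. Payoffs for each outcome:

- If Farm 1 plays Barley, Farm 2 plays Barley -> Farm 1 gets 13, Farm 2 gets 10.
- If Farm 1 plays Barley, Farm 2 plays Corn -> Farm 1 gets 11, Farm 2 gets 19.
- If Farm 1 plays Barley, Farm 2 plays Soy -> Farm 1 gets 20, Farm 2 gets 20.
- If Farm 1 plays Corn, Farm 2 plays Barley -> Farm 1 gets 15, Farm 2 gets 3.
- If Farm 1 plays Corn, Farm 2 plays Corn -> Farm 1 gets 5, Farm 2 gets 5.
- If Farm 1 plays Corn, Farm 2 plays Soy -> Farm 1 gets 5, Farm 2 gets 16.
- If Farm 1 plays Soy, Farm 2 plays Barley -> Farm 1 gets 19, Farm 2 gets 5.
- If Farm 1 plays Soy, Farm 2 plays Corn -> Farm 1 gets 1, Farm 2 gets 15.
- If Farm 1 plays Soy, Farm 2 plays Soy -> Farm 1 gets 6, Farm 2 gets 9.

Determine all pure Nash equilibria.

Pure NE: (Barley, Soy)

Check each profile: it is a Nash equilibrium iff no player can strictly gain by switching unilaterally.
(Barley, Barley): Farm 1 can switch to Corn (13 → 15). Not NE.
(Barley, Corn): Farm 2 can switch to Soy (19 → 20). Not NE.
(Barley, Soy): Farm 1 gets 20, best alternative 6; Farm 2 gets 20, best alternative 19. No profitable deviation — NE.
(Corn, Barley): Farm 1 can switch to Soy (15 → 19). Not NE.
(Corn, Corn): Farm 1 can switch to Barley (5 → 11). Not NE.
(Corn, Soy): Farm 1 can switch to Barley (5 → 20). Not NE.
(Soy, Barley): Farm 2 can switch to Corn (5 → 15). Not NE.
(The remaining 2 profiles each have a profitable deviation by the same check.)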